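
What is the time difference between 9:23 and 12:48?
From 9:23 to 12:48:
(12 x 60 + 48) - (9 x 60 + 23) = 768 - 563 = 205 minutes
= 3 hours and 25 minutes

Final answer: 3 hours and 25 minutes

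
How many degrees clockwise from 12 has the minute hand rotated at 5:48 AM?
The minute hand moves 6 degrees per minute.
At 5:48: 48 x 6 = 288 degrees

Final answer: 288 degrees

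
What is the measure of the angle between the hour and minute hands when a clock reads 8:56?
Hour hand position: 8 x 30 + 56 x 0.5 = 268 degrees
Minute hand position: 56 x 6 = 336 degrees
Difference: |268 - 336| = 68 degrees
The angle between the hands is 68 degrees

Final answer: 68 degrees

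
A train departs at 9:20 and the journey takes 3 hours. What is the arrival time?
Starting time: 9:20
Adding 0 minutes to 20 minutes: 20 + 0 = 20 minutes
Adding 3 hours: 9 + 3 = 12
Final time: 12:20

Final answer: 12:20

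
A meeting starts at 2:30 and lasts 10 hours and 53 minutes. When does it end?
Starting time: 2:30
Adding 53 minutes to 30 minutes: 30 + 53 = 83 minutes = 1 hour and 23 minutes
Adding 10 hours: 2 + 10 + 1 (carry) = 13 - 12 = 1
Final time: 1:23

Final answer: 1:23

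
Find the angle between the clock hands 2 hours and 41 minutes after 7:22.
First find the time 2 hours and 41 minutes after 7:22.
Total minutes: 7 x 60 + 22 + 2 x 60 + 41 = 603.
603 mod 720 = 603 minutes = 10:03.
Now compute the angle at 10:03:
Hour hand: 10 x 30 + 3 x 0.5 = 301.5 degrees
Minute hand: 3 x 6 = 18 degrees
Difference: |301.5 - 18| = 283.5 degrees
Smaller angle: 360 - 283.5 = 76.5 degrees

Final answer: 76.5 degrees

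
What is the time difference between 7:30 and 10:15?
From 7:30 to 10:15:
(10 x 60 + 15) - (7 x 60 + 30) = 615 - 450 = 165 minutes
= 2 hours and 45 minutes

Final answer: 2 hours and 45 minutes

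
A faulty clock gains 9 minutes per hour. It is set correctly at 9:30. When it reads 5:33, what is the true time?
For every 60 true minutes, the faulty clock advances 69 minutes, so 1 faulty-clock minute corresponds to 60/69 true minutes.
From 9:30 to 5:33 on the faulty dial is 483 minutes.
True elapsed: 483 x 60/69 = 420 minutes = 7 hours.
True time: 9:30 + 7 hours = 4:30.

Final answer: 4:30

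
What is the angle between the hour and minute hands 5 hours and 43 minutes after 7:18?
First find the time 5 hours and 43 minutes after 7:18.
Total minutes: 7 x 60 + 18 + 5 x 60 + 43 = 781.
781 mod 720 = 61 minutes = 1:01.
Now compute the angle at 1:01:
Hour hand: 1 x 30 + 1 x 0.5 = 30.5 degrees
Minute hand: 1 x 6 = 6 degrees
Difference: |30.5 - 6| = 24.5 degrees
The angle is 24.5 degrees

Final answer: 24.5 degrees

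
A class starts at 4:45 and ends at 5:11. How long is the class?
From 4:45 to 5:11:
(5 x 60 + 11) - (4 x 60 + 45) = 311 - 285 = 26 minutes
= 26 minutes

Final answer: 26 minutes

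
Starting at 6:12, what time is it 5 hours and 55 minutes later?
Starting time: 6:12
Adding 55 minutes to 12 minutes: 12 + 55 = 67 minutes = 1 hour and 7 minutes
Adding 5 hours: 6 + 5 + 1 (carry) = 12
Final time: 12:07

Final answer: 12:07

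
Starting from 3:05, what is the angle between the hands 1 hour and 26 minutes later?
First find the time 1 hour and 26 minutes after 3:05.
Total minutes: 3 x 60 + 5 + 1 x 60 + 26 = 271.
271 mod 720 = 271 minutes = 4:31.
Now compute the angle at 4:31:
Hour hand: 4 x 30 + 31 x 0.5 = 135.5 degrees
Minute hand: 31 x 6 = 186 degrees
Difference: |135.5 - 186| = 50.5 degrees
The angle is 50.5 degrees

Final answer: 50.5 degrees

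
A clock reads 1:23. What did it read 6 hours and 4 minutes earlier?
Starting time: 1:23 = 83 total minutes past 12:00
Subtracting: 6 hours and 4 minutes = 364 minutes
83 - 364 = -281 (negative, add 12 hours = 720) = 439 minutes
= 7 hours and 19 minutes past 12:00 = 7:19

Final answer: 7:19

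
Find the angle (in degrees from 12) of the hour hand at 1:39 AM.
The hour hand moves 30 degrees per hour and 0.5 degrees per minute.
At 1:39: (1) x 30 + 39 x 0.5 = 30 + 19.5 = 49.5 degrees

Final answer: 49.5 degrees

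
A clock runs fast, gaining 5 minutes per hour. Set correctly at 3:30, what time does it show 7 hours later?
For every 60 true minutes, the faulty clock advances 60 + 5 = 65 minutes.
True elapsed: 7 hours = 420 minutes.
Faulty clock advances: 420 x 65/60 = 455 minutes (drift: 35 minutes ahead).
Shown time: 3:30 + 455 minutes = 11:05.

Final answer: 11:05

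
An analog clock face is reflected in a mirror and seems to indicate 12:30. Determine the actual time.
Reflection across the vertical (12-6) axis maps a hand at angle A degrees to (360 - A) degrees, which sends a reading of T minutes past 12:00 to (720 - T) minutes past 12:00.
Mirror reads 12:30 = 30 minutes past 12:00.
Actual time: (720 - 30) mod 720 = 690 minutes = 11:30.

Final answer: 11:30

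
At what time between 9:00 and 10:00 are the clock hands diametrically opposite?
For hands to be 180 degrees apart: |30H - 5.5t| = 180
With H = 9: t = (30 x 9 + 180)/5.5 = 81.82 or t = (30 x 9 - 180)/5.5 = 16.36
First valid solution (0 < t < 60): t = 16.36 minutes
The hands are opposite at 16.36 minutes past 9:00.

Final answer: 16.36 minutes past 9:00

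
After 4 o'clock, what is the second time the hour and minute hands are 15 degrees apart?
At t minutes past 4:00, the hour hand is at 30 x 4 + 0.5t degrees and the minute hand is at 6t degrees.
The smaller angle between them is 15 degrees when |30H - 5.5t| = 15 or |30H - 5.5t| = 345.
With H = 4, solve 30 x 4 - 5.5t = +/- target for each target:
  t = (30 x 4 - 15) / 5.5 = 19.09
  t = (30 x 4 + 15) / 5.5 = 24.55
  t = (30 x 4 - 345) / 5.5 = -40.91 (outside (0, 60))
  t = (30 x 4 + 345) / 5.5 = 84.55 (outside (0, 60))
Valid solutions in (0, 60): {19.09, 24.55} minutes.
The second occurrence is t = 24.55 minutes.
The hands form a 15-degree angle at 24.55 minutes past 4:00.

Final answer: 24.55 minutes past 4:00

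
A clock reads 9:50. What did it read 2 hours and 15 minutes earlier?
Starting time: 9:50 = 590 total minutes past 12:00
Subtracting: 2 hours and 15 minutes = 135 minutes
590 - 135 = 455 minutes
= 7 hours and 35 minutes past 12:00 = 7:35

Final answer: 7:35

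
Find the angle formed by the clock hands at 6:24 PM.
Hour hand position: 6 x 30 + 24 x 0.5 = 192 degrees
Minute hand position: 24 x 6 = 144 degrees
Difference: |192 - 144| = 48 degrees
The angle between the hands is 48 degrees

Final answer: 48 degrees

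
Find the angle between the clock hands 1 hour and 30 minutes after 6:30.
First find the time 1 hour and 30 minutes after 6:30.
Total minutes: 6 x 60 + 30 + 1 x 60 + 30 = 480.
480 mod 720 = 480 minutes = 8:00.
Now compute the angle at 8:00:
Hour hand: 8 x 30 + 0 x 0.5 = 240 degrees
Minute hand: 0 x 6 = 0 degrees
Difference: |240 - 0| = 240 degrees
Smaller angle: 360 - 240 = 120 degrees

Final answer: 120 degrees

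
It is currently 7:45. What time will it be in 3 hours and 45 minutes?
Starting time: 7:45
Adding 45 minutes to 45 minutes: 45 + 45 = 90 minutes = 1 hour and 30 minutes
Adding 3 hours: 7 + 3 + 1 (carry) = 11
Final time: 11:30

Final answer: 11:30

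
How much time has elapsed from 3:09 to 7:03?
From 3:09 to 7:03:
(7 x 60 + 3) - (3 x 60 + 9) = 423 - 189 = 234 minutes
= 3 hours and 54 minutes

Final answer: 3 hours and 54 minutes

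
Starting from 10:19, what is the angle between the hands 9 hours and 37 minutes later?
First find the time 9 hours and 37 minutes after 10:19.
Total minutes: 10 x 60 + 19 + 9 x 60 + 37 = 1196.
1196 mod 720 = 476 minutes = 7:56.
Now compute the angle at 7:56:
Hour hand: 7 x 30 + 56 x 0.5 = 238 degrees
Minute hand: 56 x 6 = 336 degrees
Difference: |238 - 336| = 98 degrees
The angle is 98 degrees

Final answer: 98 degrees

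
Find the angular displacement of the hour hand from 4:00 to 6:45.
The hour hand moves 0.5 degrees per minute.
Time elapsed: 6:45 - 4:00 = 165 minutes
Angular displacement: 165 x 0.5 = 82.5 degrees

Final answer: 82.5 degrees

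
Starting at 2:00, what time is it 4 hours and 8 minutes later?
Starting time: 2:00
Adding 8 minutes to 0 minutes: 0 + 8 = 8 minutes
Adding 4 hours: 2 + 4 = 6
Final time: 6:08

Final answer: 6:08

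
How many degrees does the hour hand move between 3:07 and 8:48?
The hour hand moves 0.5 degrees per minute.
Time elapsed: 8:48 - 3:07 = 341 minutes
Angular displacement: 341 x 0.5 = 170.5 degrees

Final answer: 170.5 degrees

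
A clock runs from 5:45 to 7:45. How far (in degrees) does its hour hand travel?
The hour hand moves 0.5 degrees per minute.
Time elapsed: 7:45 - 5:45 = 120 minutes
Angular displacement: 120 x 0.5 = 60 degrees

Final answer: 60 degrees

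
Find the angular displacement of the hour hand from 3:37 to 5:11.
The hour hand moves 0.5 degrees per minute.
Time elapsed: 5:11 - 3:37 = 94 minutes
Angular displacement: 94 x 0.5 = 47 degrees

Final answer: 47 degrees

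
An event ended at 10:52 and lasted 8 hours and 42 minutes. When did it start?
Starting time: 10:52 = 652 total minutes past 12:00
Subtracting: 8 hours and 42 minutes = 522 minutes
652 - 522 = 130 minutes
= 2 hours and 10 minutes past 12:00 = 2:10

Final answer: 2:10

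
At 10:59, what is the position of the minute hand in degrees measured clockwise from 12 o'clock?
The minute hand moves 6 degrees per minute.
At 10:59: 59 x 6 = 354 degrees

Final answer: 354 degrees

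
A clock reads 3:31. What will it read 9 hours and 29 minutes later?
Starting time: 3:31
Adding 29 minutes to 31 minutes: 31 + 29 = 60 minutes = 1 hour
Adding 9 hours: 3 + 9 + 1 (carry) = 13 - 12 = 1
Final time: 1:00

Final answer: 1:00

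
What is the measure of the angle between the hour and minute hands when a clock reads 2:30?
Hour hand position: 2 x 30 + 30 x 0.5 = 75 degrees
Minute hand position: 30 x 6 = 180 degrees
Difference: |75 - 180| = 105 degrees
The angle between the hands is 105 degrees

Final answer: 105 degrees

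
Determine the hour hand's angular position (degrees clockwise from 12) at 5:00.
The hour hand moves 30 degrees per hour and 0.5 degrees per minute.
At 5:00: (5) x 30 + 0 x 0.5 = 150 + 0 = 150 degrees

Final answer: 150 degrees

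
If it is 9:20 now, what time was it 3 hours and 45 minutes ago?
Starting time: 9:20 = 560 total minutes past 12:00
Subtracting: 3 hours and 45 minutes = 225 minutes
560 - 225 = 335 minutes
= 5 hours and 35 minutes past 12:00 = 5:35

Final answer: 5:35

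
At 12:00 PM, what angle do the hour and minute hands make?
Hour hand position: 0 x 30 + 0 x 0.5 = 0 degrees
Minute hand position: 0 x 6 = 0 degrees
Difference: |0 - 0| = 0 degrees
The angle between the hands is 0 degrees

Final answer: 0 degrees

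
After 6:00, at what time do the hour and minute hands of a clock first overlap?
The minute hand gains 5.5 degrees per minute on the hour hand.
At 6:00, the hour hand is at 180 degrees and the minute hand is at 0 degrees.
The gap is 180 degrees. Time to close: 180/5.5 = 60 x 6/11 = 32.73 minutes.
The hands overlap at 32.73 minutes past 6:00.

Final answer: 32.73 minutes past 6:00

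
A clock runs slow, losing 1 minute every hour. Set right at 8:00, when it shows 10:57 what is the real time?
For every 60 true minutes, the faulty clock advances 59 minutes, so 1 faulty-clock minute corresponds to 60/59 true minutes.
From 8:00 to 10:57 on the faulty dial is 177 minutes.
True elapsed: 177 x 60/59 = 180 minutes = 3 hours.
True time: 8:00 + 3 hours = 11:00.

Final answer: 11:00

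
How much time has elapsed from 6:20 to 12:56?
From 6:20 to 12:56:
(12 x 60 + 56) - (6 x 60 + 20) = 776 - 380 = 396 minutes
= 6 hours and 36 minutes

Final answer: 6 hours and 36 minutes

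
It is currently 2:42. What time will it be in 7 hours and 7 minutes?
Starting time: 2:42
Adding 7 minutes to 42 minutes: 42 + 7 = 49 minutes
Adding 7 hours: 2 + 7 = 9
Final time: 9:49

Final answer: 9:49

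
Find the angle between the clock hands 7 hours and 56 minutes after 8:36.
First find the time 7 hours and 56 minutes after 8:36.
Total minutes: 8 x 60 + 36 + 7 x 60 + 56 = 992.
992 mod 720 = 272 minutes = 4:32.
Now compute the angle at 4:32:
Hour hand: 4 x 30 + 32 x 0.5 = 136 degrees
Minute hand: 32 x 6 = 192 degrees
Difference: |136 - 192| = 56 degrees
The angle is 56 degrees

Final answer: 56 degrees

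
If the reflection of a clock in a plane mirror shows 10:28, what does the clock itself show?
Reflection across the vertical (12-6) axis maps a hand at angle A degrees to (360 - A) degrees, which sends a reading of T minutes past 12:00 to (720 - T) minutes past 12:00.
Mirror reads 10:28 = 628 minutes past 12:00.
Actual time: (720 - 628) mod 720 = 92 minutes = 1:32.

Final answer: 1:32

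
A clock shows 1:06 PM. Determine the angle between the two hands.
Hour hand position: 1 x 30 + 6 x 0.5 = 33 degrees
Minute hand position: 6 x 6 = 36 degrees
Difference: |33 - 36| = 3 degrees
The angle between the hands is 3 degrees

Final answer: 3 degrees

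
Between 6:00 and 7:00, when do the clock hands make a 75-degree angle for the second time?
At t minutes past 6:00, the hour hand is at 30 x 6 + 0.5t degrees and the minute hand is at 6t degrees.
The smaller angle between them is 75 degrees when |30H - 5.5t| = 75 or |30H - 5.5t| = 285.
With H = 6, solve 30 x 6 - 5.5t = +/- target for each target:
  t = (30 x 6 - 75) / 5.5 = 19.09
  t = (30 x 6 + 75) / 5.5 = 46.36
  t = (30 x 6 - 285) / 5.5 = -19.09 (outside (0, 60))
  t = (30 x 6 + 285) / 5.5 = 84.55 (outside (0, 60))
Valid solutions in (0, 60): {19.09, 46.36} minutes.
The second occurrence is t = 46.36 minutes.
The hands form a 75-degree angle at 46.36 minutes past 6:00.

Final answer: 46.36 minutes past 6:00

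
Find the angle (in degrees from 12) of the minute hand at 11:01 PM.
The minute hand moves 6 degrees per minute.
At 11:01: 1 x 6 = 6 degrees

Final answer: 6 degrees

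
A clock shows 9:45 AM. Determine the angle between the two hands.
Hour hand position: 9 x 30 + 45 x 0.5 = 292.5 degrees
Minute hand position: 45 x 6 = 270 degrees
Difference: |292.5 - 270| = 22.5 degrees
The angle between the hands is 22.5 degrees

Final answer: 22.5 degrees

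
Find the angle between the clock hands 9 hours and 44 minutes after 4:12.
First find the time 9 hours and 44 minutes after 4:12.
Total minutes: 4 x 60 + 12 + 9 x 60 + 44 = 836.
836 mod 720 = 116 minutes = 1:56.
Now compute the angle at 1:56:
Hour hand: 1 x 30 + 56 x 0.5 = 58 degrees
Minute hand: 56 x 6 = 336 degrees
Difference: |58 - 336| = 278 degrees
Smaller angle: 360 - 278 = 82 degrees

Final answer: 82 degrees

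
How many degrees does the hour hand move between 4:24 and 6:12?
The hour hand moves 0.5 degrees per minute.
Time elapsed: 6:12 - 4:24 = 108 minutes
Angular displacement: 108 x 0.5 = 54 degrees

Final answer: 54 degrees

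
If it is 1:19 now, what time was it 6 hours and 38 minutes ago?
Starting time: 1:19 = 79 total minutes past 12:00
Subtracting: 6 hours and 38 minutes = 398 minutes
79 - 398 = -319 (negative, add 12 hours = 720) = 401 minutes
= 6 hours and 41 minutes past 12:00 = 6:41

Final answer: 6:41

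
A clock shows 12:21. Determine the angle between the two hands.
Hour hand position: 0 x 30 + 21 x 0.5 = 10.5 degrees
Minute hand position: 21 x 6 = 126 degrees
Difference: |10.5 - 126| = 115.5 degrees
The angle between the hands is 115.5 degrees

Final answer: 115.5 degrees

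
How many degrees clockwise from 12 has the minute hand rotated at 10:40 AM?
The minute hand moves 6 degrees per minute.
At 10:40: 40 x 6 = 240 degrees

Final answer: 240 degrees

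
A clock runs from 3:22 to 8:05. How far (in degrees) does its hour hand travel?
The hour hand moves 0.5 degrees per minute.
Time elapsed: 8:05 - 3:22 = 283 minutes
Angular displacement: 283 x 0.5 = 141.5 degrees

Final answer: 141.5 degrees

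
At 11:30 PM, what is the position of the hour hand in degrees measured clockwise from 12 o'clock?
The hour hand moves 30 degrees per hour and 0.5 degrees per minute.
At 11:30: (11) x 30 + 30 x 0.5 = 330 + 15 = 345 degrees

Final answer: 345 degrees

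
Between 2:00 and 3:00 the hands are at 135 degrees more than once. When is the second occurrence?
At t minutes past 2:00, the hour hand is at 30 x 2 + 0.5t degrees and the minute hand is at 6t degrees.
The smaller angle between them is 135 degrees when |30H - 5.5t| = 135 or |30H - 5.5t| = 225.
With H = 2, solve 30 x 2 - 5.5t = +/- target for each target:
  t = (30 x 2 - 135) / 5.5 = -13.64 (outside (0, 60))
  t = (30 x 2 + 135) / 5.5 = 35.45
  t = (30 x 2 - 225) / 5.5 = -30 (outside (0, 60))
  t = (30 x 2 + 225) / 5.5 = 51.82
Valid solutions in (0, 60): {35.45, 51.82} minutes.
The second occurrence is t = 51.82 minutes.
The hands form a 135-degree angle at 51.82 minutes past 2:00.

Final answer: 51.82 minutes past 2:00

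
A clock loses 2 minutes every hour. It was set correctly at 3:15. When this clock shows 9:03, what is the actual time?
For every 60 true minutes, the faulty clock advances 58 minutes, so 1 faulty-clock minute corresponds to 60/58 true minutes.
From 3:15 to 9:03 on the faulty dial is 348 minutes.
True elapsed: 348 x 60/58 = 360 minutes = 6 hours.
True time: 3:15 + 6 hours = 9:15.

Final answer: 9:15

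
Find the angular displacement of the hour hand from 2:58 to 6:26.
The hour hand moves 0.5 degrees per minute.
Time elapsed: 6:26 - 2:58 = 208 minutes
Angular displacement: 208 x 0.5 = 104 degrees

Final answer: 104 degrees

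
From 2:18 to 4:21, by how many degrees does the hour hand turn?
The hour hand moves 0.5 degrees per minute.
Time elapsed: 4:21 - 2:18 = 123 minutes
Angular displacement: 123 x 0.5 = 61.5 degrees

Final answer: 61.5 degrees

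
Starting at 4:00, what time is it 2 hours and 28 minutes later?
Starting time: 4:00
Adding 28 minutes to 0 minutes: 0 + 28 = 28 minutes
Adding 2 hours: 4 + 2 = 6
Final time: 6:28

Final answer: 6:28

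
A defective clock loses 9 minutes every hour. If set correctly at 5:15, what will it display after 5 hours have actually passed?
For every 60 true minutes, the faulty clock advances 60 - 9 = 51 minutes.
True elapsed: 5 hours = 300 minutes.
Faulty clock advances: 300 x 51/60 = 255 minutes (drift: 45 minutes behind).
Shown time: 5:15 + 255 minutes = 9:30.

Final answer: 9:30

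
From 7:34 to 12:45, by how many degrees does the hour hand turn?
The hour hand moves 0.5 degrees per minute.
Time elapsed: 12:45 - 7:34 = 311 minutes
Angular displacement: 311 x 0.5 = 155.5 degrees

Final answer: 155.5 degrees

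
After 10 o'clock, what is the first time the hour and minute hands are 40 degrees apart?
At t minutes past 10:00, the hour hand is at 30 x 10 + 0.5t degrees and the minute hand is at 6t degrees.
The smaller angle between them is 40 degrees when |30H - 5.5t| = 40 or |30H - 5.5t| = 320.
With H = 10, solve 30 x 10 - 5.5t = +/- target for each target:
  t = (30 x 10 - 40) / 5.5 = 47.27
  t = (30 x 10 + 40) / 5.5 = 61.82 (outside (0, 60))
  t = (30 x 10 - 320) / 5.5 = -3.64 (outside (0, 60))
  t = (30 x 10 + 320) / 5.5 = 112.73 (outside (0, 60))
Valid solutions in (0, 60): {47.27} minutes.
The first occurrence is t = 47.27 minutes.
The hands form a 40-degree angle at 47.27 minutes past 10:00.

Final answer: 47.27 minutes past 10:00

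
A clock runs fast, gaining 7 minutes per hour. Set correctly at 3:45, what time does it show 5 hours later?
For every 60 true minutes, the faulty clock advances 60 + 7 = 67 minutes.
True elapsed: 5 hours = 300 minutes.
Faulty clock advances: 300 x 67/60 = 335 minutes (drift: 35 minutes ahead).
Shown time: 3:45 + 335 minutes = 9:20.

Final answer: 9:20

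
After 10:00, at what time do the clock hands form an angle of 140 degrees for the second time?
At t minutes past 10:00, the hour hand is at 30 x 10 + 0.5t degrees and the minute hand is at 6t degrees.
The smaller angle between them is 140 degrees when |30H - 5.5t| = 140 or |30H - 5.5t| = 220.
With H = 10, solve 30 x 10 - 5.5t = +/- target for each target:
  t = (30 x 10 - 140) / 5.5 = 29.09
  t = (30 x 10 + 140) / 5.5 = 80 (outside (0, 60))
  t = (30 x 10 - 220) / 5.5 = 14.55
  t = (30 x 10 + 220) / 5.5 = 94.55 (outside (0, 60))
Valid solutions in (0, 60): {14.55, 29.09} minutes.
The second occurrence is t = 29.09 minutes.
The hands form a 140-degree angle at 29.09 minutes past 10:00.

Final answer: 29.09 minutes past 10:00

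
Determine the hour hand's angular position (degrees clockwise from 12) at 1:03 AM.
The hour hand moves 30 degrees per hour and 0.5 degrees per minute.
At 1:03: (1) x 30 + 3 x 0.5 = 30 + 1.5 = 31.5 degrees

Final answer: 31.5 degrees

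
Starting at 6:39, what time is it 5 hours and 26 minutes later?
Starting time: 6:39
Adding 26 minutes to 39 minutes: 39 + 26 = 65 minutes = 1 hour and 5 minutes
Adding 5 hours: 6 + 5 + 1 (carry) = 12
Final time: 12:05

Final answer: 12:05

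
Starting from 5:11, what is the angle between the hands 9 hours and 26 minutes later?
First find the time 9 hours and 26 minutes after 5:11.
Total minutes: 5 x 60 + 11 + 9 x 60 + 26 = 877.
877 mod 720 = 157 minutes = 2:37.
Now compute the angle at 2:37:
Hour hand: 2 x 30 + 37 x 0.5 = 78.5 degrees
Minute hand: 37 x 6 = 222 degrees
Difference: |78.5 - 222| = 143.5 degrees
The angle is 143.5 degrees

Final answer: 143.5 degrees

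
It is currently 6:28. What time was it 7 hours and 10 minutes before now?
Starting time: 6:28 = 388 total minutes past 12:00
Subtracting: 7 hours and 10 minutes = 430 minutes
388 - 430 = -42 (negative, add 12 hours = 720) = 678 minutes
= 11 hours and 18 minutes past 12:00 = 11:18

Final answer: 11:18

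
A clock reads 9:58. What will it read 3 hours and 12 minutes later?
Starting time: 9:58
Adding 12 minutes to 58 minutes: 58 + 12 = 70 minutes = 1 hour and 10 minutes
Adding 3 hours: 9 + 3 + 1 (carry) = 13 - 12 = 1
Final time: 1:10

Final answer: 1:10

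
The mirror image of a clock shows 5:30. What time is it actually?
Reflection across the vertical (12-6) axis maps a hand at angle A degrees to (360 - A) degrees, which sends a reading of T minutes past 12:00 to (720 - T) minutes past 12:00.
Mirror reads 5:30 = 330 minutes past 12:00.
Actual time: (720 - 330) mod 720 = 390 minutes = 6:30.

Final answer: 6:30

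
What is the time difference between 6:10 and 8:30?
From 6:10 to 8:30:
(8 x 60 + 30) - (6 x 60 + 10) = 510 - 370 = 140 minutes
= 2 hours and 20 minutes

Final answer: 2 hours and 20 minutes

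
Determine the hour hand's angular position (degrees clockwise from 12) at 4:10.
The hour hand moves 30 degrees per hour and 0.5 degrees per minute.
At 4:10: (4) x 30 + 10 x 0.5 = 120 + 5 = 125 degrees

Final answer: 125 degrees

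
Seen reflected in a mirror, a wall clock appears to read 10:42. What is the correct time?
Reflection across the vertical (12-6) axis maps a hand at angle A degrees to (360 - A) degrees, which sends a reading of T minutes past 12:00 to (720 - T) minutes past 12:00.
Mirror reads 10:42 = 642 minutes past 12:00.
Actual time: (720 - 642) mod 720 = 78 minutes = 1:18.

Final answer: 1:18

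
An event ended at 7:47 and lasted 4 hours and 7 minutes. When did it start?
Starting time: 7:47 = 467 total minutes past 12:00
Subtracting: 4 hours and 7 minutes = 247 minutes
467 - 247 = 220 minutes
= 3 hours and 40 minutes past 12:00 = 3:40

Final answer: 3:40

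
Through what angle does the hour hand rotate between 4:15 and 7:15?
The hour hand moves 0.5 degrees per minute.
Time elapsed: 7:15 - 4:15 = 180 minutes
Angular displacement: 180 x 0.5 = 90 degrees

Final answer: 90 degrees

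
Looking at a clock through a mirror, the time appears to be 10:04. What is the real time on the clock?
Reflection across the vertical (12-6) axis maps a hand at angle A degrees to (360 - A) degrees, which sends a reading of T minutes past 12:00 to (720 - T) minutes past 12:00.
Mirror reads 10:04 = 604 minutes past 12:00.
Actual time: (720 - 604) mod 720 = 116 minutes = 1:56.

Final answer: 1:56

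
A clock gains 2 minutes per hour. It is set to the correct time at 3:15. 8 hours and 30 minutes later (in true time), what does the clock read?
For every 60 true minutes, the faulty clock advances 60 + 2 = 62 minutes.
True elapsed: 8 hours and 30 minutes = 510 minutes.
Faulty clock advances: 510 x 62/60 = 527 minutes (drift: 17 minutes ahead).
Shown time: 3:15 + 527 minutes = 12:02.

Final answer: 12:02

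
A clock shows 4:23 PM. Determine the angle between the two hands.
Hour hand position: 4 x 30 + 23 x 0.5 = 131.5 degrees
Minute hand position: 23 x 6 = 138 degrees
Difference: |131.5 - 138| = 6.5 degrees
The angle between the hands is 6.5 degrees

Final answer: 6.5 degrees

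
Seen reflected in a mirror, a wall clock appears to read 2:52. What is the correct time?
Reflection across the vertical (12-6) axis maps a hand at angle A degrees to (360 - A) degrees, which sends a reading of T minutes past 12:00 to (720 - T) minutes past 12:00.
Mirror reads 2:52 = 172 minutes past 12:00.
Actual time: (720 - 172) mod 720 = 548 minutes = 9:08.

Final answer: 9:08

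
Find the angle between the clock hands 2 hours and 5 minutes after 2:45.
First find the time 2 hours and 5 minutes after 2:45.
Total minutes: 2 x 60 + 45 + 2 x 60 + 5 = 290.
290 mod 720 = 290 minutes = 4:50.
Now compute the angle at 4:50:
Hour hand: 4 x 30 + 50 x 0.5 = 145 degrees
Minute hand: 50 x 6 = 300 degrees
Difference: |145 - 300| = 155 degrees
The angle is 155 degrees

Final answer: 155 degrees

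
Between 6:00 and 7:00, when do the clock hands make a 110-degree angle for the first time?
At t minutes past 6:00, the hour hand is at 30 x 6 + 0.5t degrees and the minute hand is at 6t degrees.
The smaller angle between them is 110 degrees when |30H - 5.5t| = 110 or |30H - 5.5t| = 250.
With H = 6, solve 30 x 6 - 5.5t = +/- target for each target:
  t = (30 x 6 - 110) / 5.5 = 12.73
  t = (30 x 6 + 110) / 5.5 = 52.73
  t = (30 x 6 - 250) / 5.5 = -12.73 (outside (0, 60))
  t = (30 x 6 + 250) / 5.5 = 78.18 (outside (0, 60))
Valid solutions in (0, 60): {12.73, 52.73} minutes.
The first occurrence is t = 12.73 minutes.
The hands form a 110-degree angle at 12.73 minutes past 6:00.

Final answer: 12.73 minutes past 6:00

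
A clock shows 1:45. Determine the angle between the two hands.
Hour hand position: 1 x 30 + 45 x 0.5 = 52.5 degrees
Minute hand position: 45 x 6 = 270 degrees
Difference: |52.5 - 270| = 217.5 degrees
Since 217.5 > 180, the smaller angle is 360 - 217.5 = 142.5 degrees

Final answer: 142.5 degrees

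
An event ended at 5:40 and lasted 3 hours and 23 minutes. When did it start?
Starting time: 5:40 = 340 total minutes past 12:00
Subtracting: 3 hours and 23 minutes = 203 minutes
340 - 203 = 137 minutes
= 2 hours and 17 minutes past 12:00 = 2:17

Final answer: 2:17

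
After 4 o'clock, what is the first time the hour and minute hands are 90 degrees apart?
At t minutes past 4:00, the hour hand is at 30 x 4 + 0.5t degrees and the minute hand is at 6t degrees.
The smaller angle between them is 90 degrees when |30H - 5.5t| = 90 or |30H - 5.5t| = 270.
With H = 4, solve 30 x 4 - 5.5t = +/- target for each target:
  t = (30 x 4 - 90) / 5.5 = 5.45
  t = (30 x 4 + 90) / 5.5 = 38.18
  t = (30 x 4 - 270) / 5.5 = -27.27 (outside (0, 60))
  t = (30 x 4 + 270) / 5.5 = 70.91 (outside (0, 60))
Valid solutions in (0, 60): {5.45, 38.18} minutes.
The first occurrence is t = 5.45 minutes.
The hands form a 90-degree angle at 5.45 minutes past 4:00.

Final answer: 5.45 minutes past 4:00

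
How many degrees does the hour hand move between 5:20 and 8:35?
The hour hand moves 0.5 degrees per minute.
Time elapsed: 8:35 - 5:20 = 195 minutes
Angular displacement: 195 x 0.5 = 97.5 degrees

Final answer: 97.5 degrees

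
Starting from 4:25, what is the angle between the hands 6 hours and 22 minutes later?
First find the time 6 hours and 22 minutes after 4:25.
Total minutes: 4 x 60 + 25 + 6 x 60 + 22 = 647.
647 mod 720 = 647 minutes = 10:47.
Now compute the angle at 10:47:
Hour hand: 10 x 30 + 47 x 0.5 = 323.5 degrees
Minute hand: 47 x 6 = 282 degrees
Difference: |323.5 - 282| = 41.5 degrees
The angle is 41.5 degrees

Final answer: 41.5 degrees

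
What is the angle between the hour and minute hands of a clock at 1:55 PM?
Hour hand position: 1 x 30 + 55 x 0.5 = 57.5 degrees
Minute hand position: 55 x 6 = 330 degrees
Difference: |57.5 - 330| = 272.5 degrees
Since 272.5 > 180, the smaller angle is 360 - 272.5 = 87.5 degrees

Final answer: 87.5 degrees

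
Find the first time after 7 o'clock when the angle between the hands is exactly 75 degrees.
At t minutes past 7:00, the hour hand is at 30 x 7 + 0.5t degrees and the minute hand is at 6t degrees.
The smaller angle between them is 75 degrees when |30H - 5.5t| = 75 or |30H - 5.5t| = 285.
With H = 7, solve 30 x 7 - 5.5t = +/- target for each target:
  t = (30 x 7 - 75) / 5.5 = 24.55
  t = (30 x 7 + 75) / 5.5 = 51.82
  t = (30 x 7 - 285) / 5.5 = -13.64 (outside (0, 60))
  t = (30 x 7 + 285) / 5.5 = 90 (outside (0, 60))
Valid solutions in (0, 60): {24.55, 51.82} minutes.
The first occurrence is t = 24.55 minutes.
The hands form a 75-degree angle at 24.55 minutes past 7:00.

Final answer: 24.55 minutes past 7:00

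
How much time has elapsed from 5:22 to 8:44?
From 5:22 to 8:44:
(8 x 60 + 44) - (5 x 60 + 22) = 524 - 322 = 202 minutes
= 3 hours and 22 minutes

Final answer: 3 hours and 22 minutes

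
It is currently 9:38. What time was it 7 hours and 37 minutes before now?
Starting time: 9:38 = 578 total minutes past 12:00
Subtracting: 7 hours and 37 minutes = 457 minutes
578 - 457 = 121 minutes
= 2 hours and 1 minute past 12:00 = 2:01

Final answer: 2:01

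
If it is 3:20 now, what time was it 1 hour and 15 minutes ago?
Starting time: 3:20 = 200 total minutes past 12:00
Subtracting: 1 hour and 15 minutes = 75 minutes
200 - 75 = 125 minutes
= 2 hours and 5 minutes past 12:00 = 2:05

Final answer: 2:05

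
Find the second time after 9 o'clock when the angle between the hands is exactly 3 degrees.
At t minutes past 9:00, the hour hand is at 30 x 9 + 0.5t degrees and the minute hand is at 6t degrees.
The smaller angle between them is 3 degrees when |30H - 5.5t| = 3 or |30H - 5.5t| = 357.
With H = 9, solve 30 x 9 - 5.5t = +/- target for each target:
  t = (30 x 9 - 3) / 5.5 = 48.55
  t = (30 x 9 + 3) / 5.5 = 49.64
  t = (30 x 9 - 357) / 5.5 = -15.82 (outside (0, 60))
  t = (30 x 9 + 357) / 5.5 = 114 (outside (0, 60))
Valid solutions in (0, 60): {48.55, 49.64} minutes.
The second occurrence is t = 49.64 minutes.
The hands form a 3-degree angle at 49.64 minutes past 9:00.

Final answer: 49.64 minutes past 9:00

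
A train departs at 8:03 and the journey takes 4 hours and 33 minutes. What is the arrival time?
Starting time: 8:03
Adding 33 minutes to 3 minutes: 3 + 33 = 36 minutes
Adding 4 hours: 8 + 4 = 12
Final time: 12:36

Final answer: 12:36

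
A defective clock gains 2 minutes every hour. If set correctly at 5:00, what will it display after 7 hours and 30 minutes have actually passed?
For every 60 true minutes, the faulty clock advances 60 + 2 = 62 minutes.
True elapsed: 7 hours and 30 minutes = 450 minutes.
Faulty clock advances: 450 x 62/60 = 465 minutes (drift: 15 minutes ahead).
Shown time: 5:00 + 465 minutes = 12:45.

Final answer: 12:45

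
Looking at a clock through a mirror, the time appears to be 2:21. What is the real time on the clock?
Reflection across the vertical (12-6) axis maps a hand at angle A degrees to (360 - A) degrees, which sends a reading of T minutes past 12:00 to (720 - T) minutes past 12:00.
Mirror reads 2:21 = 141 minutes past 12:00.
Actual time: (720 - 141) mod 720 = 579 minutes = 9:39.

Final answer: 9:39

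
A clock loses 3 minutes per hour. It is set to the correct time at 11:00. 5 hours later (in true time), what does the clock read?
For every 60 true minutes, the faulty clock advances 60 - 3 = 57 minutes.
True elapsed: 5 hours = 300 minutes.
Faulty clock advances: 300 x 57/60 = 285 minutes (drift: 15 minutes behind).
Shown time: 11:00 + 285 minutes = 3:45.

Final answer: 3:45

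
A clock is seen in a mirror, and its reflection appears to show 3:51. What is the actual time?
Reflection across the vertical (12-6) axis maps a hand at angle A degrees to (360 - A) degrees, which sends a reading of T minutes past 12:00 to (720 - T) minutes past 12:00.
Mirror reads 3:51 = 231 minutes past 12:00.
Actual time: (720 - 231) mod 720 = 489 minutes = 8:09.

Final answer: 8:09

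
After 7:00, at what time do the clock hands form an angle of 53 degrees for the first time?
At t minutes past 7:00, the hour hand is at 30 x 7 + 0.5t degrees and the minute hand is at 6t degrees.
The smaller angle between them is 53 degrees when |30H - 5.5t| = 53 or |30H - 5.5t| = 307.
With H = 7, solve 30 x 7 - 5.5t = +/- target for each target:
  t = (30 x 7 - 53) / 5.5 = 28.55
  t = (30 x 7 + 53) / 5.5 = 47.82
  t = (30 x 7 - 307) / 5.5 = -17.64 (outside (0, 60))
  t = (30 x 7 + 307) / 5.5 = 94 (outside (0, 60))
Valid solutions in (0, 60): {28.55, 47.82} minutes.
The first occurrence is t = 28.55 minutes.
The hands form a 53-degree angle at 28.55 minutes past 7:00.

Final answer: 28.55 minutes past 7:00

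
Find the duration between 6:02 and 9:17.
From 6:02 to 9:17:
(9 x 60 + 17) - (6 x 60 + 2) = 557 - 362 = 195 minutes
= 3 hours and 15 minutes

Final answer: 3 hours and 15 minutes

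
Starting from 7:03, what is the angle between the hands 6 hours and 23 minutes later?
First find the time 6 hours and 23 minutes after 7:03.
Total minutes: 7 x 60 + 3 + 6 x 60 + 23 = 806.
806 mod 720 = 86 minutes = 1:26.
Now compute the angle at 1:26:
Hour hand: 1 x 30 + 26 x 0.5 = 43 degrees
Minute hand: 26 x 6 = 156 degrees
Difference: |43 - 156| = 113 degrees
The angle is 113 degrees

Final answer: 113 degrees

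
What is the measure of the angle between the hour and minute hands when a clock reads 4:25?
Hour hand position: 4 x 30 + 25 x 0.5 = 132.5 degrees
Minute hand position: 25 x 6 = 150 degrees
Difference: |132.5 - 150| = 17.5 degrees
The angle between the hands is 17.5 degrees

Final answer: 17.5 degrees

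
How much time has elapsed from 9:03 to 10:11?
From 9:03 to 10:11:
(10 x 60 + 11) - (9 x 60 + 3) = 611 - 543 = 68 minutes
= 1 hour and 8 minutes

Final answer: 1 hour and 8 minutes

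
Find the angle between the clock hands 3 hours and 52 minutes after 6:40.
First find the time 3 hours and 52 minutes after 6:40.
Total minutes: 6 x 60 + 40 + 3 x 60 + 52 = 632.
632 mod 720 = 632 minutes = 10:32.
Now compute the angle at 10:32:
Hour hand: 10 x 30 + 32 x 0.5 = 316 degrees
Minute hand: 32 x 6 = 192 degrees
Difference: |316 - 192| = 124 degrees
The angle is 124 degrees

Final answer: 124 degrees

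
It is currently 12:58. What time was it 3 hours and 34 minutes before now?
Starting time: 12:58 = 58 total minutes past 12:00
Subtracting: 3 hours and 34 minutes = 214 minutes
58 - 214 = -156 (negative, add 12 hours = 720) = 564 minutes
= 9 hours and 24 minutes past 12:00 = 9:24

Final answer: 9:24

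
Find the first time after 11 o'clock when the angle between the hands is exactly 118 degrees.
At t minutes past 11:00, the hour hand is at 30 x 11 + 0.5t degrees and the minute hand is at 6t degrees.
The smaller angle between them is 118 degrees when |30H - 5.5t| = 118 or |30H - 5.5t| = 242.
With H = 11, solve 30 x 11 - 5.5t = +/- target for each target:
  t = (30 x 11 - 118) / 5.5 = 38.55
  t = (30 x 11 + 118) / 5.5 = 81.45 (outside (0, 60))
  t = (30 x 11 - 242) / 5.5 = 16
  t = (30 x 11 + 242) / 5.5 = 104 (outside (0, 60))
Valid solutions in (0, 60): {16, 38.55} minutes.
The first occurrence is t = 16 minutes.
The hands form a 118-degree angle at 16 minutes past 11:00.

Final answer: 16 minutes past 11:00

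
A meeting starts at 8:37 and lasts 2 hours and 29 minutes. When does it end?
Starting time: 8:37
Adding 29 minutes to 37 minutes: 37 + 29 = 66 minutes = 1 hour and 6 minutes
Adding 2 hours: 8 + 2 + 1 (carry) = 11
Final time: 11:06

Final answer: 11:06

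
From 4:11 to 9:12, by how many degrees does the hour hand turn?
The hour hand moves 0.5 degrees per minute.
Time elapsed: 9:12 - 4:11 = 301 minutes
Angular displacement: 301 x 0.5 = 150.5 degrees

Final answer: 150.5 degrees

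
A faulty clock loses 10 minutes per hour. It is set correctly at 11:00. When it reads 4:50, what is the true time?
For every 60 true minutes, the faulty clock advances 50 minutes, so 1 faulty-clock minute corresponds to 60/50 true minutes.
From 11:00 to 4:50 on the faulty dial is 350 minutes.
True elapsed: 350 x 60/50 = 420 minutes = 7 hours.
True time: 11:00 + 7 hours = 6:00.

Final answer: 6:00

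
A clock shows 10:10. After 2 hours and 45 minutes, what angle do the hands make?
First find the time 2 hours and 45 minutes after 10:10.
Total minutes: 10 x 60 + 10 + 2 x 60 + 45 = 775.
775 mod 720 = 55 minutes = 12:55.
Now compute the angle at 12:55:
Hour hand: 0 x 30 + 55 x 0.5 = 27.5 degrees
Minute hand: 55 x 6 = 330 degrees
Difference: |27.5 - 330| = 302.5 degrees
Smaller angle: 360 - 302.5 = 57.5 degrees

Final answer: 57.5 degrees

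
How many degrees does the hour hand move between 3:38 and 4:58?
The hour hand moves 0.5 degrees per minute.
Time elapsed: 4:58 - 3:38 = 80 minutes
Angular displacement: 80 x 0.5 = 40 degrees

Final answer: 40 degrees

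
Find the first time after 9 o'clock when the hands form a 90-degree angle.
At t minutes past 9:00, the hour hand is at 30 x 9 + 0.5t degrees and the minute hand is at 6t degrees.
The smaller angle between them is 90 degrees when |30H - 5.5t| = 90 or |30H - 5.5t| = 270.
With H = 9, solve 30 x 9 - 5.5t = +/- target for each target:
  t = (30 x 9 - 90) / 5.5 = 32.73
  t = (30 x 9 + 90) / 5.5 = 65.45 (outside (0, 60))
  t = (30 x 9 - 270) / 5.5 = 0 (outside (0, 60))
  t = (30 x 9 + 270) / 5.5 = 98.18 (outside (0, 60))
Valid solutions in (0, 60): {32.73} minutes.
First occurrence: t = 32.73 minutes.
The hands are at right angles at 32.73 minutes past 9:00.

Final answer: 32.73 minutes past 9:00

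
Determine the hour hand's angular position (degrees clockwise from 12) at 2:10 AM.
The hour hand moves 30 degrees per hour and 0.5 degrees per minute.
At 2:10: (2) x 30 + 10 x 0.5 = 60 + 5 = 65 degrees

Final answer: 65 degrees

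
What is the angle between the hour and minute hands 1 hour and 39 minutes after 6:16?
First find the time 1 hour and 39 minutes after 6:16.
Total minutes: 6 x 60 + 16 + 1 x 60 + 39 = 475.
475 mod 720 = 475 minutes = 7:55.
Now compute the angle at 7:55:
Hour hand: 7 x 30 + 55 x 0.5 = 237.5 degrees
Minute hand: 55 x 6 = 330 degrees
Difference: |237.5 - 330| = 92.5 degrees
The angle is 92.5 degrees

Final answer: 92.5 degrees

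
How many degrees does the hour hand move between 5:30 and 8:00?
The hour hand moves 0.5 degrees per minute.
Time elapsed: 8:00 - 5:30 = 150 minutes
Angular displacement: 150 x 0.5 = 75 degrees

Final answer: 75 degrees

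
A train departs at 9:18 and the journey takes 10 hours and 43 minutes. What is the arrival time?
Starting time: 9:18
Adding 43 minutes to 18 minutes: 18 + 43 = 61 minutes = 1 hour and 1 minute
Adding 10 hours: 9 + 10 + 1 (carry) = 20 - 12 = 8
Final time: 8:01

Final answer: 8:01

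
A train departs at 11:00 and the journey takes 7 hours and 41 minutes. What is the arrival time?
Starting time: 11:00
Adding 41 minutes to 0 minutes: 0 + 41 = 41 minutes
Adding 7 hours: 11 + 7 = 18 - 12 = 6
Final time: 6:41

Final answer: 6:41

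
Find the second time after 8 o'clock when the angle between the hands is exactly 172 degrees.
At t minutes past 8:00, the hour hand is at 30 x 8 + 0.5t degrees and the minute hand is at 6t degrees.
The smaller angle between them is 172 degrees when |30H - 5.5t| = 172 or |30H - 5.5t| = 188.
With H = 8, solve 30 x 8 - 5.5t = +/- target for each target:
  t = (30 x 8 - 172) / 5.5 = 12.36
  t = (30 x 8 + 172) / 5.5 = 74.91 (outside (0, 60))
  t = (30 x 8 - 188) / 5.5 = 9.45
  t = (30 x 8 + 188) / 5.5 = 77.82 (outside (0, 60))
Valid solutions in (0, 60): {9.45, 12.36} minutes.
The second occurrence is t = 12.36 minutes.
The hands form a 172-degree angle at 12.36 minutes past 8:00.

Final answer: 12.36 minutes past 8:00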